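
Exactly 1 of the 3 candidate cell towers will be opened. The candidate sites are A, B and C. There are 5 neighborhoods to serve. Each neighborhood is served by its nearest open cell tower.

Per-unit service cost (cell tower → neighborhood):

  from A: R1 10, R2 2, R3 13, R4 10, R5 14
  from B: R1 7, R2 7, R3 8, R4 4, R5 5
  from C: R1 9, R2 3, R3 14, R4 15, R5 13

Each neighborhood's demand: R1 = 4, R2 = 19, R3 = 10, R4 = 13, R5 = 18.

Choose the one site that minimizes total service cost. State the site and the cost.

Choose B only; total service cost 383.

With exactly 1 open, each neighborhood uses its cheapest among the chosen.
{B}: R1→B 7·4=28, R2→B 7·19=133, R3→B 8·10=80, R4→B 4·13=52, R5→B 5·18=90. Service cost 383.
{A}: service cost 590
{C}: service cost 662
Among all 3 size-1 choices, {B} is lowest.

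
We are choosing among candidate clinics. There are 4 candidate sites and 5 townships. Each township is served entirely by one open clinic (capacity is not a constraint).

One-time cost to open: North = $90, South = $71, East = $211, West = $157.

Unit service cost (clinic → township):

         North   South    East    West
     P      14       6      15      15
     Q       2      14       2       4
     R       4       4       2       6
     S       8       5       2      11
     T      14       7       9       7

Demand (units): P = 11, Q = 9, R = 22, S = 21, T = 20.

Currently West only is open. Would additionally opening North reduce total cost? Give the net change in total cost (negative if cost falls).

Yes — net change −46 (cost falls by 46).

Current service cost with {West}: 704.
Adding North: each township re-picks its cheapest; new service cost 568, saving 136.
Extra fixed cost: 90. Net change = 90 − 136 = -46.
(Totals: 861 → 815.)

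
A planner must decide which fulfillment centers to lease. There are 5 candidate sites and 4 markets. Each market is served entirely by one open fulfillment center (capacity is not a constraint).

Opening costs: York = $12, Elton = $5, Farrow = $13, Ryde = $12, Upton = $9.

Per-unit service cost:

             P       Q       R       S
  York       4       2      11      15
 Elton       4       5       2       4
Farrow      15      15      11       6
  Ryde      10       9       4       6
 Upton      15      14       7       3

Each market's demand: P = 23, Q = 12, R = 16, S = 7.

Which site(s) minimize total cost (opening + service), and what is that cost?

For any fixed open set, each market goes to its cheapest open site; total = fixed + service.
{York, Elton}: P→York 4·23=92, Q→York 2·12=24, R→Elton 2·16=32, S→Elton 4·7=28. Service 176; fixed 17; total 193.
{York, Elton, Upton}: service 169 + fixed 26 = 195
{York, Elton, Ryde}: P→York 4·23=92, Q→York 2·12=24, R→Elton 2·16=32, S→Elton 4·7=28. Service 176; fixed 29; total 205.
{York, Elton, Farrow, Ryde, Upton}: service 169 + fixed 51 = 220
No other subset beats 193.

Open York and Elton; minimum total cost 193.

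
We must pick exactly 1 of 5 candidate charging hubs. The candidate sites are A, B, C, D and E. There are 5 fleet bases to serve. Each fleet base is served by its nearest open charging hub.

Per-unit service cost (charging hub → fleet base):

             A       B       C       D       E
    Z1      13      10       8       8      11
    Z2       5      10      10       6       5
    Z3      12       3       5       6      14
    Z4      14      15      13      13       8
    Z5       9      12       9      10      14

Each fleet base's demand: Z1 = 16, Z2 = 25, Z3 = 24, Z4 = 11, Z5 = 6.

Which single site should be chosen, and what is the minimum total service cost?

Choose D only; total service cost 625.

With exactly 1 open, each fleet base uses its cheapest among the chosen.
{D}: Z1→D 8·16=128, Z2→D 6·25=150, Z3→D 6·24=144, Z4→D 13·11=143, Z5→D 10·6=60. Service cost 625.
{C}: service cost 695
{B}: service cost 719
Among all 5 size-1 choices, {D} is lowest.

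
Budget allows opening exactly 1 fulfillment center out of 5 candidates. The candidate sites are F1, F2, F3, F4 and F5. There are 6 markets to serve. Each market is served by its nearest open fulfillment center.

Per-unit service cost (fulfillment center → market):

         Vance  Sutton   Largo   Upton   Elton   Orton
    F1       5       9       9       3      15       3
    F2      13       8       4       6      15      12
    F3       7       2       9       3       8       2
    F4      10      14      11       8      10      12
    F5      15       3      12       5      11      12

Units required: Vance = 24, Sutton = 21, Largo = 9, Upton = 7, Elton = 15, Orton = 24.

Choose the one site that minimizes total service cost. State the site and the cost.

With exactly 1 open, each market uses its cheapest among the chosen.
{F3}: Vance→F3 7·24=168, Sutton→F3 2·21=42, Largo→F3 9·9=81, Upton→F3 3·7=21, Elton→F3 8·15=120, Orton→F3 2·24=48. Service cost 480.
{F1}: service cost 708
{F5}: service cost 1019
Among all 5 size-1 choices, {F3} is lowest.

Choose F3 only; total service cost 480.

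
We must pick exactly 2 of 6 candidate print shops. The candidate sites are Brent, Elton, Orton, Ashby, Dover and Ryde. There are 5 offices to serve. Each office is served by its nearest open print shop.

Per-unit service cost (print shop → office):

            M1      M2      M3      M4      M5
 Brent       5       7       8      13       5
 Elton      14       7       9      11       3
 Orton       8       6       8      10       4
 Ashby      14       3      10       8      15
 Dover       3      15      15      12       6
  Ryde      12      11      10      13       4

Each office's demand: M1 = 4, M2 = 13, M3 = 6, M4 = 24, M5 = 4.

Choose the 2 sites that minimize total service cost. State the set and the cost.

With exactly 2 open, each office uses its cheapest among the chosen.
{Brent, Ashby}: M1→Brent 5·4=20, M2→Ashby 3·13=39, M3→Brent 8·6=48, M4→Ashby 8·24=192, M5→Brent 5·4=20. Service cost 319.
{Orton, Ashby}: service cost 327
{Ashby, Dover}: service cost 327
Among all 15 size-2 choices, {Brent, Ashby} is lowest.

Choose Brent and Ashby; total service cost 319.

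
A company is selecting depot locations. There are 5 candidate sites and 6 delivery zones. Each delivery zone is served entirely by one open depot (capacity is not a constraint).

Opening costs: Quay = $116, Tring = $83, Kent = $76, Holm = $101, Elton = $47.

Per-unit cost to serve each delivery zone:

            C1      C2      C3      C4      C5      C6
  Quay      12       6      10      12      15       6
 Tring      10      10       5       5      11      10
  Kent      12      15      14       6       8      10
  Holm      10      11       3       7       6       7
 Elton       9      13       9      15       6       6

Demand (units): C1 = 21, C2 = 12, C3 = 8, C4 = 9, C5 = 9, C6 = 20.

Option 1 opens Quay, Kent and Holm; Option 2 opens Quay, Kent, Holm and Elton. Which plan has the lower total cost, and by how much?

Option 1 is cheaper by 26.

Option 1: {Quay, Kent, Holm}: C1→Holm 10·21=210, C2→Quay 6·12=72, C3→Holm 3·8=24, C4→Kent 6·9=54, C5→Holm 6·9=54, C6→Quay 6·20=120. Service 534; fixed 293; total 827.
Option 2: {Quay, Kent, Holm, Elton}: C1→Elton 9·21=189, C2→Quay 6·12=72, C3→Holm 3·8=24, C4→Kent 6·9=54, C5→Holm 6·9=54, C6→Quay 6·20=120. Service 513; fixed 340; total 853.
Difference: |827 − 853| = 26.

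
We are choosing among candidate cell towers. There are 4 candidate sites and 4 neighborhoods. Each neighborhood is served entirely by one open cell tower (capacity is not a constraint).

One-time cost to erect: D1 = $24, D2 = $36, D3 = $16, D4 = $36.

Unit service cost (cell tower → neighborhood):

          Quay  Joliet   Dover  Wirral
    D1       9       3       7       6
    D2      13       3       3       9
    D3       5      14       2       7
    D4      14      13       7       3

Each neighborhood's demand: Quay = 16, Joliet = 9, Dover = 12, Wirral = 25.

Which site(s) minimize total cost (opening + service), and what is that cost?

For any fixed open set, each neighborhood goes to its cheapest open site; total = fixed + service.
{D1, D3, D4}: Quay→D3 5·16=80, Joliet→D1 3·9=27, Dover→D3 2·12=24, Wirral→D4 3·25=75. Service 206; fixed 76; total 282.
{D2, D3, D4}: service 206 + fixed 88 = 294
{D1, D2, D3, D4}: service 206 + fixed 112 = 318
{D3}: Quay→D3 5·16=80, Joliet→D3 14·9=126, Dover→D3 2·12=24, Wirral→D3 7·25=175. Service 405; fixed 16; total 421.
No other subset beats 282.

Open D1, D3 and D4; minimum total cost 282.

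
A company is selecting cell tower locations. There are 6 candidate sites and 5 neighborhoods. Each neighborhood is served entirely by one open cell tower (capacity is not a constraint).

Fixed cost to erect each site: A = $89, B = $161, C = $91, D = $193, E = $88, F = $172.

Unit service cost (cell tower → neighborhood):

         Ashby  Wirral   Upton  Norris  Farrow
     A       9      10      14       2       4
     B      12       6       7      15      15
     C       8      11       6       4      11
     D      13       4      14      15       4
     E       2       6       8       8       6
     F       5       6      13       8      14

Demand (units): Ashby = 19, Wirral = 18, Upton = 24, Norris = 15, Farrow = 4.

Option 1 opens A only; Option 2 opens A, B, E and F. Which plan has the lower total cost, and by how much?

Option 1: {A}: Ashby→A 9·19=171, Wirral→A 10·18=180, Upton→A 14·24=336, Norris→A 2·15=30, Farrow→A 4·4=16. Service 733; fixed 89; total 822.
Option 2: {A, B, E, F}: Ashby→E 2·19=38, Wirral→B 6·18=108, Upton→B 7·24=168, Norris→A 2·15=30, Farrow→A 4·4=16. Service 360; fixed 510; total 870.
Difference: |822 − 870| = 48.

Option 1 is cheaper by 48.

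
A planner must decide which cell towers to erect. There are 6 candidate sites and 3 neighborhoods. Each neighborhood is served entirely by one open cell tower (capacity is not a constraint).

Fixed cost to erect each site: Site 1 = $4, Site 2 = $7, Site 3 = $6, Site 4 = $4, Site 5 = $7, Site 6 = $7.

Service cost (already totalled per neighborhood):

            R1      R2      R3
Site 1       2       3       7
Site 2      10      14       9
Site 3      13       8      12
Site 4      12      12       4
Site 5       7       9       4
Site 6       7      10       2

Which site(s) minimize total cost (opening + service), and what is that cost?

For any fixed open set, each neighborhood goes to its cheapest open site; total = fixed + service.
{Site 1}: R1→Site 1 2, R2→Site 1 3, R3→Site 1 7. Service 12; fixed 4; total 16.
{Site 1, Site 4}: service 9 + fixed 8 = 17
{Site 1, Site 6}: R1→Site 1 2, R2→Site 1 3, R3→Site 6 2. Service 7; fixed 11; total 18.
{Site 1, Site 2, Site 3, Site 4, Site 5, Site 6}: service 7 + fixed 35 = 42
No other subset beats 16.

Open Site 1 only; minimum total cost 16.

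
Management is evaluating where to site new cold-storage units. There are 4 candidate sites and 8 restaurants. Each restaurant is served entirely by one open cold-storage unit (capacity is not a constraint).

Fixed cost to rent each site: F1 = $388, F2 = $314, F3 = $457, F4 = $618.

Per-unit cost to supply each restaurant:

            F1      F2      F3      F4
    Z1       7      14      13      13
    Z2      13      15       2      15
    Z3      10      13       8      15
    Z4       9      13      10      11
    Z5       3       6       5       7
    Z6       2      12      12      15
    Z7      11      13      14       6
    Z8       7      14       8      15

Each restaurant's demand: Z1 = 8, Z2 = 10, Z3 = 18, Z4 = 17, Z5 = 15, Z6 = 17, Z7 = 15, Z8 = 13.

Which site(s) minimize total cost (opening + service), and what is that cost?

For any fixed open set, each restaurant goes to its cheapest open site; total = fixed + service.
{F1}: Z1→F1 7·8=56, Z2→F1 13·10=130, Z3→F1 10·18=180, Z4→F1 9·17=153, Z5→F1 3·15=45, Z6→F1 2·17=34, Z7→F1 11·15=165, Z8→F1 7·13=91. Service 854; fixed 388; total 1242.
{F3}: Z1→F3 13·8=104, Z2→F3 2·10=20, Z3→F3 8·18=144, Z4→F3 10·17=170, Z5→F3 5·15=75, Z6→F3 12·17=204, Z7→F3 14·15=210, Z8→F3 8·13=104. Service 1031; fixed 457; total 1488.
{F1, F3}: Z1→F1 7·8=56, Z2→F3 2·10=20, Z3→F3 8·18=144, Z4→F1 9·17=153, Z5→F1 3·15=45, Z6→F1 2·17=34, Z7→F1 11·15=165, Z8→F1 7·13=91. Service 708; fixed 845; total 1553.
{F1, F2, F3, F4}: Z1→F1 7·8=56, Z2→F3 2·10=20, Z3→F3 8·18=144, Z4→F1 9·17=153, Z5→F1 3·15=45, Z6→F1 2·17=34, Z7→F4 6·15=90, Z8→F1 7·13=91. Service 633; fixed 1777; total 2410.
No other subset beats 1242.

Open F1 only; minimum total cost 1242.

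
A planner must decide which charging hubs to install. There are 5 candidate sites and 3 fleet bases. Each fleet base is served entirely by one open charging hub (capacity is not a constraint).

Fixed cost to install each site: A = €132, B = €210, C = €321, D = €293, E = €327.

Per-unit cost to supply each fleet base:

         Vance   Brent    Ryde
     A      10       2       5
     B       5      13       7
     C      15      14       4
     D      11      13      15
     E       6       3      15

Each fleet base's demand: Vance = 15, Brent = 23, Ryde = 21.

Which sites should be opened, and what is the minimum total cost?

For any fixed open set, each fleet base goes to its cheapest open site; total = fixed + service.
{A}: Vance→A 10·15=150, Brent→A 2·23=46, Ryde→A 5·21=105. Service 301; fixed 132; total 433.
{A, B}: service 226 + fixed 342 = 568
{A, E}: Vance→E 6·15=90, Brent→A 2·23=46, Ryde→A 5·21=105. Service 241; fixed 459; total 700.
{A, B, C, D, E}: service 205 + fixed 1283 = 1488
No other subset beats 433.

Open A only; minimum total cost 433.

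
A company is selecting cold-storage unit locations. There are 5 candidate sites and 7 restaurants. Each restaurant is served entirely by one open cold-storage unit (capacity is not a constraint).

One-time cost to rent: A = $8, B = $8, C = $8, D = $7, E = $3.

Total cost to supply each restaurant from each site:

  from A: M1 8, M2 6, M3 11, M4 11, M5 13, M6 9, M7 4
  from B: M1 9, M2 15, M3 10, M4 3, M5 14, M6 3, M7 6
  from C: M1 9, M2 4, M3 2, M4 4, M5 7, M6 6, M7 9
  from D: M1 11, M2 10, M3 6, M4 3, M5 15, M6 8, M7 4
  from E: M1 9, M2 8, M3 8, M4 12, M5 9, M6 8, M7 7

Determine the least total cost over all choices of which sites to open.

Minimum total cost: 49

For any fixed open set, each restaurant goes to its cheapest open site; total = fixed + service.
{C}: M1→C 9, M2→C 4, M3→C 2, M4→C 4, M5→C 7, M6→C 6, M7→C 9. Service 41; fixed 8; total 49.
{B, C}: service 34 + fixed 16 = 50
{C, D}: M1→C 9, M2→C 4, M3→C 2, M4→D 3, M5→C 7, M6→C 6, M7→D 4. Service 35; fixed 15; total 50.
{A, B, C, D, E}: M1→A 8, M2→C 4, M3→C 2, M4→B 3, M5→C 7, M6→B 3, M7→A 4. Service 31; fixed 34; total 65.
No other subset beats 49.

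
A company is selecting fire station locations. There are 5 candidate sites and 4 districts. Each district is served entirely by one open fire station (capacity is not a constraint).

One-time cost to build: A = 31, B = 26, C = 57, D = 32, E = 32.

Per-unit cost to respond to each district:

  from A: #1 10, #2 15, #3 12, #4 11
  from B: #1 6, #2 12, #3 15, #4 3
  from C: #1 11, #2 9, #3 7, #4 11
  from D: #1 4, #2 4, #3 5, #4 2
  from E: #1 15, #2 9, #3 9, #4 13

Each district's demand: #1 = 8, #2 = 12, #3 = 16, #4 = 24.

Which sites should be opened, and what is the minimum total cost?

For any fixed open set, each district goes to its cheapest open site; total = fixed + service.
{D}: #1→D 4·8=32, #2→D 4·12=48, #3→D 5·16=80, #4→D 2·24=48. Service 208; fixed 32; total 240.
{B, D}: service 208 + fixed 58 = 266
{A, D}: #1→D 4·8=32, #2→D 4·12=48, #3→D 5·16=80, #4→D 2·24=48. Service 208; fixed 63; total 271.
{A, B, C, D, E}: service 208 + fixed 178 = 386
No other subset beats 240.

Open D only; minimum total cost 240.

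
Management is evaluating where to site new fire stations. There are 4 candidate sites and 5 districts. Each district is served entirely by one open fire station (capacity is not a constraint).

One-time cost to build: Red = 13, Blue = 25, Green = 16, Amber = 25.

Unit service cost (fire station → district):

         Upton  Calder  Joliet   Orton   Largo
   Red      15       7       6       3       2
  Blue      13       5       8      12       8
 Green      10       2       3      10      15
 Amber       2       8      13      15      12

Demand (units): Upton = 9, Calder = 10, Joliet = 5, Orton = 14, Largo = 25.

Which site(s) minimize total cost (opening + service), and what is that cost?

For any fixed open set, each district goes to its cheapest open site; total = fixed + service.
{Red, Green, Amber}: Upton→Amber 2·9=18, Calder→Green 2·10=20, Joliet→Green 3·5=15, Orton→Red 3·14=42, Largo→Red 2·25=50. Service 145; fixed 54; total 199.
{Red, Blue, Green, Amber}: Upton→Amber 2·9=18, Calder→Green 2·10=20, Joliet→Green 3·5=15, Orton→Red 3·14=42, Largo→Red 2·25=50. Service 145; fixed 79; total 224.
{Red, Green}: service 217 + fixed 29 = 246
{Red}: service 327 + fixed 13 = 340
(All 15 nonempty subsets were checked; Red, Green and Amber is lowest.)

Open Red, Green and Amber; minimum total cost 199.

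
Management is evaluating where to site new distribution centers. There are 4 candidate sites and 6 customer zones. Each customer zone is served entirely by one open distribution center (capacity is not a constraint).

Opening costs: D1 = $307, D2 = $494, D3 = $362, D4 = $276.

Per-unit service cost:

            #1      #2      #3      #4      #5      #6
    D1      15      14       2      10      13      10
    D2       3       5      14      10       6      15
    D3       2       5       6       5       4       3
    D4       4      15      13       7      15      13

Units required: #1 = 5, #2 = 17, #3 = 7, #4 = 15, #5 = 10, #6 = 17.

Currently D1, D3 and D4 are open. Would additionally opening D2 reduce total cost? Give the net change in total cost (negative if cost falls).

No — net change +494 (cost rises by 494).

Current service cost with {D1, D3, D4}: 275.
Adding D2: each customer zone re-picks its cheapest; new service cost 275, saving 0.
Extra fixed cost: 494. Net change = 494 − 0 = 494.
(Totals: 1220 → 1714.)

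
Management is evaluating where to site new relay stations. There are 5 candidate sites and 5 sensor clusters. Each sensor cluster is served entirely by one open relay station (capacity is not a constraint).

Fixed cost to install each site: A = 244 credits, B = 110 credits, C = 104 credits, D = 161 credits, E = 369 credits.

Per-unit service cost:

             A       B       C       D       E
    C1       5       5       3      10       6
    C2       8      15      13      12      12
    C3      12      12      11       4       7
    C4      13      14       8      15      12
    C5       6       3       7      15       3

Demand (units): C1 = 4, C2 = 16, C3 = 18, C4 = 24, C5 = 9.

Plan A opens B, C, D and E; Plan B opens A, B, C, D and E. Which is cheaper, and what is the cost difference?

Plan A is cheaper by 180.

Plan A: {B, C, D, E}: C1→C 3·4=12, C2→D 12·16=192, C3→D 4·18=72, C4→C 8·24=192, C5→B 3·9=27. Service 495; fixed 744; total 1239.
Plan B: {A, B, C, D, E}: C1→C 3·4=12, C2→A 8·16=128, C3→D 4·18=72, C4→C 8·24=192, C5→B 3·9=27. Service 431; fixed 988; total 1419.
Difference: |1239 − 1419| = 180.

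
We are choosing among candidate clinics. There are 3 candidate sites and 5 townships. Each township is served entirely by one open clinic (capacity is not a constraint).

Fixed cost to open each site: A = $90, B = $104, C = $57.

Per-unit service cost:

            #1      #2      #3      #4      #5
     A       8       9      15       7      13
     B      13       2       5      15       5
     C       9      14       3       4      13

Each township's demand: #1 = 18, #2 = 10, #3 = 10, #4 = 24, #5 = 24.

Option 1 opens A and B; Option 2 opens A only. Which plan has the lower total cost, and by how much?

Option 1: {A, B}: #1→A 8·18=144, #2→B 2·10=20, #3→B 5·10=50, #4→A 7·24=168, #5→B 5·24=120. Service 502; fixed 194; total 696.
Option 2: {A}: #1→A 8·18=144, #2→A 9·10=90, #3→A 15·10=150, #4→A 7·24=168, #5→A 13·24=312. Service 864; fixed 90; total 954.
Difference: |696 − 954| = 258.

Option 1 is cheaper by 258.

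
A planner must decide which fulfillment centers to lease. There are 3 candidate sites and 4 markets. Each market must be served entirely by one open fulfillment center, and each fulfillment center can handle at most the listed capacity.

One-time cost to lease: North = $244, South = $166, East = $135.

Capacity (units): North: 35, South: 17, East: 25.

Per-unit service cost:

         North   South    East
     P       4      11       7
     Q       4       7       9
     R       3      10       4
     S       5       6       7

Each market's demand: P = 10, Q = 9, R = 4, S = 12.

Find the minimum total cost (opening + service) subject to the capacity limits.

Minimum total cost: 392

Open {North}: P→North 4·10=40, Q→North 4·9=36, R→North 3·4=12, S→North 5·12=60.
Loads: North carries 35/35. Service 148; fixed 244; total 392.
Next best feasible plan costs 527.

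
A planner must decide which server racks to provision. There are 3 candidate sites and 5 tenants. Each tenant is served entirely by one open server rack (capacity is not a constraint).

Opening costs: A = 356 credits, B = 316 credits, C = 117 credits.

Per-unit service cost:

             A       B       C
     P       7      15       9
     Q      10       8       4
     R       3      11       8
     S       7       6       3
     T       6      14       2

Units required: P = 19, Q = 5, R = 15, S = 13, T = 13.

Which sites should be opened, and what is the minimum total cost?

For any fixed open set, each tenant goes to its cheapest open site; total = fixed + service.
{C}: P→C 9·19=171, Q→C 4·5=20, R→C 8·15=120, S→C 3·13=39, T→C 2·13=26. Service 376; fixed 117; total 493.
{A, C}: service 263 + fixed 473 = 736
{A}: service 397 + fixed 356 = 753
{A, B, C}: service 263 + fixed 789 = 1052
(All 7 nonempty subsets were checked; C only is lowest.)

Open C only; minimum total cost 493.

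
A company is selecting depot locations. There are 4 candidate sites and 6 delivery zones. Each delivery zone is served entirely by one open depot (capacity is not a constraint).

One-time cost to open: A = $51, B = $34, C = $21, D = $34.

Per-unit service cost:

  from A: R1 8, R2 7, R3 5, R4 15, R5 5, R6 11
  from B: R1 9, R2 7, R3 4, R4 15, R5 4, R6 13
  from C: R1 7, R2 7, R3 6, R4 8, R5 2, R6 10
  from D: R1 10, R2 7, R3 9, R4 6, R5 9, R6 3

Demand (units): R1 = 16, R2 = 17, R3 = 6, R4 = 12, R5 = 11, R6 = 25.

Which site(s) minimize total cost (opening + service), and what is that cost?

Open C and D; minimum total cost 491.

For any fixed open set, each delivery zone goes to its cheapest open site; total = fixed + service.
{C, D}: R1→C 7·16=112, R2→C 7·17=119, R3→C 6·6=36, R4→D 6·12=72, R5→C 2·11=22, R6→D 3·25=75. Service 436; fixed 55; total 491.
{B, C, D}: service 424 + fixed 89 = 513
{A, C, D}: R1→C 7·16=112, R2→A 7·17=119, R3→A 5·6=30, R4→D 6·12=72, R5→C 2·11=22, R6→D 3·25=75. Service 430; fixed 106; total 536.
{A, B, C, D}: service 424 + fixed 140 = 564
No other subset beats 491.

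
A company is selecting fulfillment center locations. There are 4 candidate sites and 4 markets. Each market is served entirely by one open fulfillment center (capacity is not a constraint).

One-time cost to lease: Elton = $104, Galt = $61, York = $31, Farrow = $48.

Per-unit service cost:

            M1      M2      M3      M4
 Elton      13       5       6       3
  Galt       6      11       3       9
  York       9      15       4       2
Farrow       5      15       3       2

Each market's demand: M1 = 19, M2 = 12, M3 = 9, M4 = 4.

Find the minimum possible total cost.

Minimum total cost: 342

For any fixed open set, each market goes to its cheapest open site; total = fixed + service.
{Elton, Farrow}: M1→Farrow 5·19=95, M2→Elton 5·12=60, M3→Farrow 3·9=27, M4→Farrow 2·4=8. Service 190; fixed 152; total 342.
{Farrow}: M1→Farrow 5·19=95, M2→Farrow 15·12=180, M3→Farrow 3·9=27, M4→Farrow 2·4=8. Service 310; fixed 48; total 358.
{Galt}: M1→Galt 6·19=114, M2→Galt 11·12=132, M3→Galt 3·9=27, M4→Galt 9·4=36. Service 309; fixed 61; total 370.
{Elton, Galt, York, Farrow}: service 190 + fixed 244 = 434
No other subset beats 342.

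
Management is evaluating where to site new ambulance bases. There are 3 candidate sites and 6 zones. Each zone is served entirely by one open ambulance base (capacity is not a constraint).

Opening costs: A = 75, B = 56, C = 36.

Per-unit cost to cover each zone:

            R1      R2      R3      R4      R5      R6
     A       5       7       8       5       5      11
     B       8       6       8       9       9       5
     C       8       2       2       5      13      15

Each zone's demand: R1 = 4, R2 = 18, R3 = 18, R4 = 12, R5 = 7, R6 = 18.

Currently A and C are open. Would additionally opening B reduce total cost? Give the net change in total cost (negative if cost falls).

Current service cost with {A, C}: 385.
Adding B: each zone re-picks its cheapest; new service cost 277, saving 108.
Extra fixed cost: 56. Net change = 56 − 108 = -52.
(Totals: 496 → 444.)

Yes — net change −52 (cost falls by 52).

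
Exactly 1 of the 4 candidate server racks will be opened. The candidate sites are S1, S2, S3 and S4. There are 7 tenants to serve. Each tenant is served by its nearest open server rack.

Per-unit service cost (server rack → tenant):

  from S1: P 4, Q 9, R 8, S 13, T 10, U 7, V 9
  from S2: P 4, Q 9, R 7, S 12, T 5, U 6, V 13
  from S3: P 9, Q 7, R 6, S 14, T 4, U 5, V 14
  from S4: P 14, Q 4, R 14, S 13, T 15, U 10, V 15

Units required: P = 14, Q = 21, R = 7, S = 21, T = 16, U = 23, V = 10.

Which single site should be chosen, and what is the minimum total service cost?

With exactly 1 open, each tenant uses its cheapest among the chosen.
{S2}: P→S2 4·14=56, Q→S2 9·21=189, R→S2 7·7=49, S→S2 12·21=252, T→S2 5·16=80, U→S2 6·23=138, V→S2 13·10=130. Service cost 894.
{S3}: service cost 928
{S1}: service cost 985
Among all 4 size-1 choices, {S2} is lowest.

Choose S2 only; total service cost 894.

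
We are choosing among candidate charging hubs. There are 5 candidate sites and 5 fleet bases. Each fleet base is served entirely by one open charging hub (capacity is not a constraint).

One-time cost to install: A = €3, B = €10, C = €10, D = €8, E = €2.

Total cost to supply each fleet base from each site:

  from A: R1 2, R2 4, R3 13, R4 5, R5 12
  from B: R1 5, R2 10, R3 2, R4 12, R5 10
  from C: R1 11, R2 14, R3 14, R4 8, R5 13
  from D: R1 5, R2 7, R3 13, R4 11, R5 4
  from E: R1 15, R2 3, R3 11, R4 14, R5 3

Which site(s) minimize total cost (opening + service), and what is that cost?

Open A and E; minimum total cost 29.

For any fixed open set, each fleet base goes to its cheapest open site; total = fixed + service.
{A, E}: R1→A 2, R2→E 3, R3→E 11, R4→A 5, R5→E 3. Service 24; fixed 5; total 29.
{A, B, E}: R1→A 2, R2→E 3, R3→B 2, R4→A 5, R5→E 3. Service 15; fixed 15; total 30.
{A, B}: service 23 + fixed 13 = 36
{A, B, C, D, E}: service 15 + fixed 33 = 48
No other subset beats 29.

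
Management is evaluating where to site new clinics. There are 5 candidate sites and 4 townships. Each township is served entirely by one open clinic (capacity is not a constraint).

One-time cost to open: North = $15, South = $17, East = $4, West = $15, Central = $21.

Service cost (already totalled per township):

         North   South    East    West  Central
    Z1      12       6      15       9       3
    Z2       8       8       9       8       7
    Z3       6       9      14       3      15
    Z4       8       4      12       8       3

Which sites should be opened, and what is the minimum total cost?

Open West only; minimum total cost 43.

For any fixed open set, each township goes to its cheapest open site; total = fixed + service.
{West}: Z1→West 9, Z2→West 8, Z3→West 3, Z4→West 8. Service 28; fixed 15; total 43.
{South}: Z1→South 6, Z2→South 8, Z3→South 9, Z4→South 4. Service 27; fixed 17; total 44.
{East, West}: Z1→West 9, Z2→West 8, Z3→West 3, Z4→West 8. Service 28; fixed 19; total 47.
{North, South, East, West, Central}: service 16 + fixed 72 = 88
No other subset beats 43.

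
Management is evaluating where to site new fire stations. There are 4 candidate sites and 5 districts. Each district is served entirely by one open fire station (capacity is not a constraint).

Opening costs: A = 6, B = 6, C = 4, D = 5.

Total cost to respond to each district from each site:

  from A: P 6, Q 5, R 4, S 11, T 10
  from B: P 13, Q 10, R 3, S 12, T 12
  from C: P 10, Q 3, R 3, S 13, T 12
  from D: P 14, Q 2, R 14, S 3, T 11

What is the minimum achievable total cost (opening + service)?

Minimum total cost: 36

For any fixed open set, each district goes to its cheapest open site; total = fixed + service.
{A, D}: P→A 6, Q→D 2, R→A 4, S→D 3, T→A 10. Service 25; fixed 11; total 36.
{C, D}: service 29 + fixed 9 = 38
{A, C, D}: P→A 6, Q→D 2, R→C 3, S→D 3, T→A 10. Service 24; fixed 15; total 39.
{A, B, C, D}: P→A 6, Q→D 2, R→B 3, S→D 3, T→A 10. Service 24; fixed 21; total 45.
No other subset beats 36.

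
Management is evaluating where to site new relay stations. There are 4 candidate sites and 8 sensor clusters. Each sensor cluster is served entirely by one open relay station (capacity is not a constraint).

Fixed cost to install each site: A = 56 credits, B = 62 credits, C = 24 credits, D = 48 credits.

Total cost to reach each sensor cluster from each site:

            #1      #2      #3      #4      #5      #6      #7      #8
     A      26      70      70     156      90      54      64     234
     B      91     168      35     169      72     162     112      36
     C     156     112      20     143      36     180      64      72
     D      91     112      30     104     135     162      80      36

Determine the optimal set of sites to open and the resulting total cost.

Open A, C and D; minimum total cost 538.

For any fixed open set, each sensor cluster goes to its cheapest open site; total = fixed + service.
{A, C, D}: #1→A 26, #2→A 70, #3→C 20, #4→D 104, #5→C 36, #6→A 54, #7→A 64, #8→D 36. Service 410; fixed 128; total 538.
{A, C}: #1→A 26, #2→A 70, #3→C 20, #4→C 143, #5→C 36, #6→A 54, #7→A 64, #8→C 72. Service 485; fixed 80; total 565.
{A, D}: #1→A 26, #2→A 70, #3→D 30, #4→D 104, #5→A 90, #6→A 54, #7→A 64, #8→D 36. Service 474; fixed 104; total 578.
{A, B, C, D}: #1→A 26, #2→A 70, #3→C 20, #4→D 104, #5→C 36, #6→A 54, #7→A 64, #8→B 36. Service 410; fixed 190; total 600.
(All 15 nonempty subsets were checked; A, C and D is lowest.)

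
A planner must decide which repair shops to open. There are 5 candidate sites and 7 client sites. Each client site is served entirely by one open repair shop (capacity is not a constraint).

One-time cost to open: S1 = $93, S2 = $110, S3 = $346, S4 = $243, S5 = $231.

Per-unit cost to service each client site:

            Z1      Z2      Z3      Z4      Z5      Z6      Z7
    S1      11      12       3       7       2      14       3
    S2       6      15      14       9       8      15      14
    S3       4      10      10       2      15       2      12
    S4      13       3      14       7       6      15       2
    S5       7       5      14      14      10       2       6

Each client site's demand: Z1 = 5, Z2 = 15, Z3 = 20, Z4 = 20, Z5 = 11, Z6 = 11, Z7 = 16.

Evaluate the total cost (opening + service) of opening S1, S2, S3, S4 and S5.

Total cost: 1264

Each client site is assigned to its cheapest site among the open ones.
{S1, S2, S3, S4, S5}: Z1→S3 4·5=20, Z2→S4 3·15=45, Z3→S1 3·20=60, Z4→S3 2·20=40, Z5→S1 2·11=22, Z6→S3 2·11=22, Z7→S4 2·16=32. Service 241; fixed 1023; total 1264.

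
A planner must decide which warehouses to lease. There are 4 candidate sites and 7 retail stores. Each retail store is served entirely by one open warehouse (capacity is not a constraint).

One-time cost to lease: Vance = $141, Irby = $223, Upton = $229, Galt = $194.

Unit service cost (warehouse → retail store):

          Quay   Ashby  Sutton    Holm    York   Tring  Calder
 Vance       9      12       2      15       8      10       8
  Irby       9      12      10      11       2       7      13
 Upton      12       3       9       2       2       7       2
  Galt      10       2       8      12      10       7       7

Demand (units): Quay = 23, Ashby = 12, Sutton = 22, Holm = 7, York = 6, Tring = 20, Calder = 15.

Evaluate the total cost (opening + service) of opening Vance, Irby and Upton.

Each retail store is assigned to its cheapest site among the open ones.
{Vance, Irby, Upton}: Quay→Vance 9·23=207, Ashby→Upton 3·12=36, Sutton→Vance 2·22=44, Holm→Upton 2·7=14, York→Irby 2·6=12, Tring→Irby 7·20=140, Calder→Upton 2·15=30. Service 483; fixed 593; total 1076.

Total cost: 1076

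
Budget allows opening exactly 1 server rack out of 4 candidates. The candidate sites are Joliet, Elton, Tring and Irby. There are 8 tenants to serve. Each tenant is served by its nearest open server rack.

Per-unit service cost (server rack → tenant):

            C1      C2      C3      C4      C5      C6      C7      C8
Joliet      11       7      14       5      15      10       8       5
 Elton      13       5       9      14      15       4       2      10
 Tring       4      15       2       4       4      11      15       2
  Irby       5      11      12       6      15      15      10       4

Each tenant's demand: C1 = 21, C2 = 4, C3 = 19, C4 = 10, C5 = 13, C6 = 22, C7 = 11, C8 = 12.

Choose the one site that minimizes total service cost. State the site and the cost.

With exactly 1 open, each tenant uses its cheapest among the chosen.
{Tring}: C1→Tring 4·21=84, C2→Tring 15·4=60, C3→Tring 2·19=38, C4→Tring 4·10=40, C5→Tring 4·13=52, C6→Tring 11·22=242, C7→Tring 15·11=165, C8→Tring 2·12=24. Service cost 705.
{Elton}: service cost 1029
{Irby}: service cost 1120
Among all 4 size-1 choices, {Tring} is lowest.

Choose Tring only; total service cost 705.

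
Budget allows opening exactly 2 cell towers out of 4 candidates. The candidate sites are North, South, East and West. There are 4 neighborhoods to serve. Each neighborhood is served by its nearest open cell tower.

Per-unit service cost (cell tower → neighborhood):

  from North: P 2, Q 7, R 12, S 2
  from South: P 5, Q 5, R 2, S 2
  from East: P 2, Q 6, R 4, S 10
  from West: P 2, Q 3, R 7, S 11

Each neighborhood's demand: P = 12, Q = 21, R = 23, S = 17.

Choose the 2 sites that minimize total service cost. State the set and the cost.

Choose South and West; total service cost 167.

With exactly 2 open, each neighborhood uses its cheapest among the chosen.
{South, West}: P→West 2·12=24, Q→West 3·21=63, R→South 2·23=46, S→South 2·17=34. Service cost 167.
{North, South}: service cost 209
{South, East}: service cost 209
Among all 6 size-2 choices, {South, West} is lowest.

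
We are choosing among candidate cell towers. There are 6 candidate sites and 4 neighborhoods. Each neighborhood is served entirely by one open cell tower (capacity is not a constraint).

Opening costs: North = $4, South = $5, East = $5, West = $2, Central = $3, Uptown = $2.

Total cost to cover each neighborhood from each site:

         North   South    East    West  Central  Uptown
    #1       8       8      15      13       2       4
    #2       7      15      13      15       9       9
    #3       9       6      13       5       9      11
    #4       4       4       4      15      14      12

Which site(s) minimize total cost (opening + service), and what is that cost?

For any fixed open set, each neighborhood goes to its cheapest open site; total = fixed + service.
{North, West, Central}: #1→Central 2, #2→North 7, #3→West 5, #4→North 4. Service 18; fixed 9; total 27.
{North, West, Uptown}: service 20 + fixed 8 = 28
{North, West, Central, Uptown}: service 18 + fixed 11 = 29
{North, South, East, West, Central, Uptown}: service 18 + fixed 21 = 39
No other subset beats 27.

Open North, West and Central; minimum total cost 27.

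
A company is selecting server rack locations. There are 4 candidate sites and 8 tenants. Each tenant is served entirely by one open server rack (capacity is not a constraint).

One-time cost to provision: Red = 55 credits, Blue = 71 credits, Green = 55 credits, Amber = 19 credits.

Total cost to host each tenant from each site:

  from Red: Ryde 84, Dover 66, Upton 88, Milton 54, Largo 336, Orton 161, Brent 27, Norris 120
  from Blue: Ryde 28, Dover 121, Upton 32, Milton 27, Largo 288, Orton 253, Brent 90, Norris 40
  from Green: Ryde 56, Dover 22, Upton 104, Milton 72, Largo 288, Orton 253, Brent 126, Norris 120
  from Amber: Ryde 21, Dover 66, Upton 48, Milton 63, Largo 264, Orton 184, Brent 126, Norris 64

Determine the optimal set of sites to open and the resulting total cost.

Open Red and Amber; minimum total cost 779.

For any fixed open set, each tenant goes to its cheapest open site; total = fixed + service.
{Red, Amber}: Ryde→Amber 21, Dover→Red 66, Upton→Amber 48, Milton→Red 54, Largo→Amber 264, Orton→Red 161, Brent→Red 27, Norris→Amber 64. Service 705; fixed 74; total 779.
{Red, Blue, Amber}: service 638 + fixed 145 = 783
{Red, Green, Amber}: Ryde→Amber 21, Dover→Green 22, Upton→Amber 48, Milton→Red 54, Largo→Amber 264, Orton→Red 161, Brent→Red 27, Norris→Amber 64. Service 661; fixed 129; total 790.
{Red, Blue, Green, Amber}: Ryde→Amber 21, Dover→Green 22, Upton→Blue 32, Milton→Blue 27, Largo→Amber 264, Orton→Red 161, Brent→Red 27, Norris→Blue 40. Service 594; fixed 200; total 794.
No other subset beats 779.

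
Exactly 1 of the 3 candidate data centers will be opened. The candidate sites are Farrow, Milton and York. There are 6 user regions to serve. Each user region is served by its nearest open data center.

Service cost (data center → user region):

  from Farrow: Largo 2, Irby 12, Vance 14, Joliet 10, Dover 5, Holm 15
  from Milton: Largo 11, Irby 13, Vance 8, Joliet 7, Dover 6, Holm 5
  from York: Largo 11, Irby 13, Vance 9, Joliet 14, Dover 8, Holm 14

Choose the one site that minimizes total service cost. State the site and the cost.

Choose Milton only; total service cost 50.

With exactly 1 open, each user region uses its cheapest among the chosen.
{Milton}: Largo→Milton 11, Irby→Milton 13, Vance→Milton 8, Joliet→Milton 7, Dover→Milton 6, Holm→Milton 5. Service cost 50.
{Farrow}: service cost 58
{York}: service cost 69
Among all 3 size-1 choices, {Milton} is lowest.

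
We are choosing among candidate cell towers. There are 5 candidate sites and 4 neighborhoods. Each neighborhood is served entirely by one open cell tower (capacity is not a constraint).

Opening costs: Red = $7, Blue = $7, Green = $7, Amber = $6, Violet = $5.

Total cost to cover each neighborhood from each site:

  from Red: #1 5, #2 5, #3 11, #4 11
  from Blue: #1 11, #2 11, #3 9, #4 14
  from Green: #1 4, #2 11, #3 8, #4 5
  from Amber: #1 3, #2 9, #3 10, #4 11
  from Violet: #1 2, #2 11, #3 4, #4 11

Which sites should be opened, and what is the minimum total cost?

For any fixed open set, each neighborhood goes to its cheapest open site; total = fixed + service.
{Violet}: #1→Violet 2, #2→Violet 11, #3→Violet 4, #4→Violet 11. Service 28; fixed 5; total 33.
{Red, Violet}: #1→Violet 2, #2→Red 5, #3→Violet 4, #4→Red 11. Service 22; fixed 12; total 34.
{Green, Violet}: service 22 + fixed 12 = 34
{Red, Blue, Green, Amber, Violet}: #1→Violet 2, #2→Red 5, #3→Violet 4, #4→Green 5. Service 16; fixed 32; total 48.
No other subset beats 33.

Open Violet only; minimum total cost 33.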